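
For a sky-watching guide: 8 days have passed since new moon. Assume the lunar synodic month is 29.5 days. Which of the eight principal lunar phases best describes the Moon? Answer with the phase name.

At 8/29.5 of the cycle, θ ≈ 98° — the first quarter range.

first quarter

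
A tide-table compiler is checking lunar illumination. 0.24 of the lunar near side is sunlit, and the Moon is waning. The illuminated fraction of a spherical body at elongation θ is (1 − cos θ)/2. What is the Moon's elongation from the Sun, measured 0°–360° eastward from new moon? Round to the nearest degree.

Invert f = (1 − cos θ)/2 to get cos θ = 1 − 2(0.24) = 0.520, hence θ₀ = arccos 0.520 = 58.7°.
Since the Moon is past full (waning), take the reflex angle: θ = 360° − 58.7° = 301.3°.

301°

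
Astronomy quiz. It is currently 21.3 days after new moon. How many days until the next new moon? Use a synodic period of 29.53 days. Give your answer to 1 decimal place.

8.2 days

One full lunation from the last new moon is 29.53 d; remaining = 29.53 − 21.3 = 8.230 d.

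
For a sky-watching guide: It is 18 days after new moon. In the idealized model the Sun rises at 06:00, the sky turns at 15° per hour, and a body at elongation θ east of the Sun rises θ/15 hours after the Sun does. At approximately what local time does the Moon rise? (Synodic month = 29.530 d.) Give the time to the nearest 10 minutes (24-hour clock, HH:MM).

Phase angle: θ = 360°·(18 d)/(29.530 d) = 219.4°.
At 15° of sky rotation per hour, 219.4° corresponds to a 14.63 h lag.
06:00 + 14.629 h ≈ 20:38 → 20:40 to the nearest ten minutes.

20:40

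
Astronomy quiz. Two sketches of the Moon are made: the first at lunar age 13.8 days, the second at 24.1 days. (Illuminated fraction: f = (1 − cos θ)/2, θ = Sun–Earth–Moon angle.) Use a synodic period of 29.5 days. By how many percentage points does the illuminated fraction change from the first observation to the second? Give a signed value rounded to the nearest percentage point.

-69 pp

θ₁ = 360° × 13.8/29.5 = 168.4°, f₁ = (1 − cos θ₁)/2 = 0.990.
θ₂ = 360° × 24.1/29.5 = 294.1°, f₂ = (1 − cos θ₂)/2 = 0.296.
Change = f₂ − f₁ = -0.694 → -69 percentage points.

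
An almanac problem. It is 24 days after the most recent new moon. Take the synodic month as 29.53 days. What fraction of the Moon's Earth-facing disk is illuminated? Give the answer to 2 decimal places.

Elongation θ = 360° × 24/29.53 ≈ 292.6°.
cos 292.6° = 0.384, so f = (1 − 0.384)/2 = 0.308.

0.31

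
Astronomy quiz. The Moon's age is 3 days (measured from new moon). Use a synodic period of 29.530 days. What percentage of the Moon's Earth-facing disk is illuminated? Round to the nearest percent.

Phase angle: θ = 360°·(3 d)/(29.530 d) = 36.6°.
Illuminated fraction = (1 − cos 36.6°)/2 = (1 − 0.803)/2 ≈ 0.098, so 10%.

10%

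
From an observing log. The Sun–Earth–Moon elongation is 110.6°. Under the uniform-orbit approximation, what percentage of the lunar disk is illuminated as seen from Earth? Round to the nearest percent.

68%

f = (1 − cos 110.6°)/2 = (1 − (-0.352))/2 ≈ 0.676, i.e. 68%.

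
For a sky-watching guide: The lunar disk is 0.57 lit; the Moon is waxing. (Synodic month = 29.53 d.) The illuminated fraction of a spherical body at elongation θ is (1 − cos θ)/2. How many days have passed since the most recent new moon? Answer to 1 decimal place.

8.0 days

cos θ = 1 − 2f = -0.140, giving a principal value of 98.0°.
Before full moon the principal value applies: θ = 98.0°.
At 360°/29.53 d per day, 98.0° corresponds to 8.04 days.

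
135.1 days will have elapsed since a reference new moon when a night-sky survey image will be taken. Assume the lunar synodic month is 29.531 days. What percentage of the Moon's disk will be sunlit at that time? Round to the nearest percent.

135.1/29.531 = 4.575 lunations, so 4 complete cycles and 16.98 d into the next.
Phase angle: θ = 360°·(16.98 d)/(29.531 d) = 206.9°.
Illuminated fraction = (1 − cos 206.9°)/2 = (1 − (-0.891))/2 ≈ 0.946, so 95%.

95%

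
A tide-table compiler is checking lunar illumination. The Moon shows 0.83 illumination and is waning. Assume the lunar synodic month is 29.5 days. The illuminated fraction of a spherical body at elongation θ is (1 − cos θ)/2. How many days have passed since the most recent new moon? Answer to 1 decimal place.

cos θ = 1 − 2f = -0.660, giving a principal value of 131.3°.
A waning Moon lies in 180°–360°, so θ = 360° − 131.3° = 228.7°.
Age = 29.5 × 228.7°/360° ≈ 18.74 days.

18.7 days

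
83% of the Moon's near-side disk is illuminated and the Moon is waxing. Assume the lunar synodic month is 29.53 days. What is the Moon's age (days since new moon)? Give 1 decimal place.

cos θ = 1 − 2f = -0.660, giving a principal value of 131.3°.
Waxing ⇒ before full, so θ = 131.3°.
That fraction of the synodic month is 131.3/360 × 29.53 d ≈ 10.77 d.

10.8 days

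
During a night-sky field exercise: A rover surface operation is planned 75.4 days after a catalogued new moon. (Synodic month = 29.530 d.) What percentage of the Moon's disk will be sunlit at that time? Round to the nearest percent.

97%

75.4/29.530 = 2.553 lunations, so 2 complete cycles and 16.34 d into the next.
Elongation θ = 360° × 16.34/29.530 ≈ 199.2°.
Illuminated fraction = (1 − cos 199.2°)/2 = (1 − (-0.944))/2 ≈ 0.972, so 97%.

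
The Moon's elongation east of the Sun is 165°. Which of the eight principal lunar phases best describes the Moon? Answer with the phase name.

full moon

The full moon sector spans roughly 158°–202°; 165° falls inside it.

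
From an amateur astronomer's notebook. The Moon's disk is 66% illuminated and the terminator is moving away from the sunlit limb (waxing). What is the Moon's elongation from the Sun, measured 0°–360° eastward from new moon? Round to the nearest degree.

Invert f = (1 − cos θ)/2 to get cos θ = 1 − 2(0.66) = -0.320, hence θ₀ = arccos -0.320 = 108.7°.
Waxing ⇒ before full, so θ = 108.7°.

109°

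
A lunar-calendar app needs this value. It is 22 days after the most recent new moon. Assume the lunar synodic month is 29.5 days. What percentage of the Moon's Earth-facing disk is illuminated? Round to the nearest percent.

51%

Phase angle: θ = 360°·(22 d)/(29.5 d) = 268.5°.
Illuminated fraction = (1 − cos 268.5°)/2 = (1 − (-0.027))/2 ≈ 0.513, so 51%.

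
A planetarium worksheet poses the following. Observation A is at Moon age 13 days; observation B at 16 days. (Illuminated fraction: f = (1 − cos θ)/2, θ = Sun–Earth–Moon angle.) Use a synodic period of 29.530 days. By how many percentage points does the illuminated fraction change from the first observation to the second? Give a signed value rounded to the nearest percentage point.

+2 pp

First observation: θ = 360°·13/29.530 = 158.5°, so f = 0.965.
Second observation: θ = 195.1°, f = 0.983.
Δf = 0.983 − 0.965 = +0.018, i.e. +2 pp.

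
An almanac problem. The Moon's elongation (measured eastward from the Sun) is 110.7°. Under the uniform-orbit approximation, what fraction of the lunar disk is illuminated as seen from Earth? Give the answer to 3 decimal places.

0.677

f = (1 − cos 110.7°)/2 = (1 − (-0.353))/2 ≈ 0.677.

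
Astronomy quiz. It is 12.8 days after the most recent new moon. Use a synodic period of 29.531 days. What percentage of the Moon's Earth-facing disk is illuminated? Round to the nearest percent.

Elongation θ = 360° × 12.8/29.531 ≈ 156.0°.
Illuminated fraction = (1 − cos 156.0°)/2 = (1 − (-0.914))/2 ≈ 0.957, so 96%.

96%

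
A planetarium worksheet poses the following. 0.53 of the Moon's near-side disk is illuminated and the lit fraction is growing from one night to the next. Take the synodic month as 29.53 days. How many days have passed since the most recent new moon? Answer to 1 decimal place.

7.7 days

cos θ = 1 − 2f = -0.060, giving a principal value of 93.4°.
Waxing ⇒ before full, so θ = 93.4°.
At 360°/29.53 d per day, 93.4° corresponds to 7.66 days.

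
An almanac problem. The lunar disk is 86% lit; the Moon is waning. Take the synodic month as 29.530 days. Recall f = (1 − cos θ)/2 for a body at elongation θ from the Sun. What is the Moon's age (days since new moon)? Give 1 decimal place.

18.4 days

From f = (1 − cos θ)/2: cos θ = 1 − 2×0.86 = -0.720; arccos → 136.1°.
A waning Moon lies in 180°–360°, so θ = 360° − 136.1° = 223.9°.
That fraction of the synodic month is 223.9/360 × 29.530 d ≈ 18.37 d.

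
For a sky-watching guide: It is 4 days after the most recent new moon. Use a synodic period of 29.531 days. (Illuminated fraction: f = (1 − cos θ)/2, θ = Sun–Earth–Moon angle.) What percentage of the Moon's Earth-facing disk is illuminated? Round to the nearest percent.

17%

The Moon has covered 4/29.531 of its cycle, so θ ≈ 360° × 4/29.531 = 48.8°.
Illuminated fraction = (1 − cos 48.8°)/2 = (1 − 0.659)/2 ≈ 0.170, so 17%.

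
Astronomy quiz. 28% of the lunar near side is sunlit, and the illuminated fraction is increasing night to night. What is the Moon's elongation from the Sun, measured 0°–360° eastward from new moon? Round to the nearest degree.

From f = (1 − cos θ)/2: cos θ = 1 − 2×0.28 = 0.440; arccos → 63.9°.
Waxing ⇒ before full, so θ = 63.9°.

64°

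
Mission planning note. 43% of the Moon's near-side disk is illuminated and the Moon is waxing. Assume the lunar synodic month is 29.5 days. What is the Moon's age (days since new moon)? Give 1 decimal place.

Invert f = (1 − cos θ)/2 to get cos θ = 1 − 2(0.43) = 0.140, hence θ₀ = arccos 0.140 = 82.0°.
Waxing ⇒ before full, so θ = 82.0°.
That fraction of the synodic month is 82.0/360 × 29.5 d ≈ 6.72 d.

6.7 days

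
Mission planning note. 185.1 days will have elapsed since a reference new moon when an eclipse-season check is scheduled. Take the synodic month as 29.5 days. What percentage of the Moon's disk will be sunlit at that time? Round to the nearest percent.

Reduce mod P: 185.1 − 6×29.5 = 8.10 d into the current lunation.
The Moon has covered 8.10/29.5 of its cycle, so θ ≈ 360° × 8.10/29.5 = 98.8°.
Illuminated fraction = (1 − cos 98.8°)/2 = (1 − (-0.154))/2 ≈ 0.577, so 58%.

58%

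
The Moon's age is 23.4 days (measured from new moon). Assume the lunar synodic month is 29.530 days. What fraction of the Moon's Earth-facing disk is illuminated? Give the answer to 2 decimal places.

Phase angle: θ = 360°·(23.4 d)/(29.530 d) = 285.3°.
cos 285.3° = 0.263, so f = (1 − 0.263)/2 = 0.368.

0.37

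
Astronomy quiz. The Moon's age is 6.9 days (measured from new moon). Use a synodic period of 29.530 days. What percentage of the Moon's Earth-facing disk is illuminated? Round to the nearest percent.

Elongation θ = 360° × 6.9/29.530 ≈ 84.1°.
Illuminated fraction = (1 − cos 84.1°)/2 = (1 − 0.102)/2 ≈ 0.449, so 45%.

45%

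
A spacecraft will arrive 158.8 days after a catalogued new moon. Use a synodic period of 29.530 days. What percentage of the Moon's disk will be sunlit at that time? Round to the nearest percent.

158.8/29.530 = 5.378 lunations, so 5 complete cycles and 11.15 d into the next.
The Moon has covered 11.15/29.530 of its cycle, so θ ≈ 360° × 11.15/29.530 = 135.9°.
With cos θ = (-0.718), the lit fraction is (1 − (-0.718))/2 ≈ 0.859, so 86%.

86%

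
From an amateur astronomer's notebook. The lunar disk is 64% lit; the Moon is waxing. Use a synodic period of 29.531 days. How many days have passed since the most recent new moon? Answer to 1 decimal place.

8.7 days

From f = (1 − cos θ)/2: cos θ = 1 − 2×0.64 = -0.280; arccos → 106.3°.
Waxing ⇒ before full, so θ = 106.3°.
That fraction of the synodic month is 106.3/360 × 29.531 d ≈ 8.72 d.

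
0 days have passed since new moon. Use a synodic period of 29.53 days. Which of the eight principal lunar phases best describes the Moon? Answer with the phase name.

At 0/29.53 of the cycle, θ ≈ 0° — the new moon range.

new moon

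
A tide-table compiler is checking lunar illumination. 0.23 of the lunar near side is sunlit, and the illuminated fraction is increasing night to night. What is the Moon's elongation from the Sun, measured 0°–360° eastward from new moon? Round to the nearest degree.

Invert f = (1 − cos θ)/2 to get cos θ = 1 − 2(0.23) = 0.540, hence θ₀ = arccos 0.540 = 57.3°.
Before full moon the principal value applies: θ = 57.3°.

57°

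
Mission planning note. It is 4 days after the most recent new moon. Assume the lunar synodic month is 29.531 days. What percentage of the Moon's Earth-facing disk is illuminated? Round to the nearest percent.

The Moon has covered 4/29.531 of its cycle, so θ ≈ 360° × 4/29.531 = 48.8°.
With cos θ = 0.659, the lit fraction is (1 − 0.659)/2 ≈ 0.170, so 17%.

17%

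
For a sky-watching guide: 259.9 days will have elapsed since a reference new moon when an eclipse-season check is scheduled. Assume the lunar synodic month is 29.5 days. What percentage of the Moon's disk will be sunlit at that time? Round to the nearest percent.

32%

259.9/29.5 = 8.810 lunations, so 8 complete cycles and 23.90 d into the next.
Elongation θ = 360° × 23.90/29.5 ≈ 291.7°.
Illuminated fraction = (1 − cos 291.7°)/2 = (1 − 0.369)/2 ≈ 0.315, so 32%.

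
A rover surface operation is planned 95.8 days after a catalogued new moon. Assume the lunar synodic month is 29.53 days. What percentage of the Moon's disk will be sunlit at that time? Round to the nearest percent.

Reduce mod P: 95.8 − 3×29.53 = 7.21 d into the current lunation.
Phase angle: θ = 360°·(7.21 d)/(29.53 d) = 87.9°.
Illuminated fraction = (1 − cos 87.9°)/2 = (1 − 0.037)/2 ≈ 0.482, so 48%.

48%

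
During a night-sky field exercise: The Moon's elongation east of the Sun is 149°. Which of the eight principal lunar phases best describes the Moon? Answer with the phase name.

149° lies in the waxing gibbous sector of the 8-phase cycle.

waxing gibbous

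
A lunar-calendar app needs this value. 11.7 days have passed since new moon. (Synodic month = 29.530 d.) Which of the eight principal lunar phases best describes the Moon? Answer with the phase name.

waxing gibbous

θ ≈ 360° × 11.7/29.530 = 143°, which falls in the waxing gibbous sector.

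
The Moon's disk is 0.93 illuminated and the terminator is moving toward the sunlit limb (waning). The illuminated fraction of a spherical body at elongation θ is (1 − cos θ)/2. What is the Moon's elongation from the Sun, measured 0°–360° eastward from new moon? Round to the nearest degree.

211°

cos θ = 1 − 2f = -0.860, giving a principal value of 149.3°.
Waning ⇒ past full, so θ = 360° − 149.3° = 210.7°.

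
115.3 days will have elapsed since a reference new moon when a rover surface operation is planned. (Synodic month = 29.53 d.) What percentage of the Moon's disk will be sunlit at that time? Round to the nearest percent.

Reduce mod P: 115.3 − 3×29.53 = 26.71 d into the current lunation.
The Moon has covered 26.71/29.53 of its cycle, so θ ≈ 360° × 26.71/29.53 = 325.6°.
cos 325.6° = 0.825, so f = (1 − 0.825)/2 = 0.087, so 9%.

9%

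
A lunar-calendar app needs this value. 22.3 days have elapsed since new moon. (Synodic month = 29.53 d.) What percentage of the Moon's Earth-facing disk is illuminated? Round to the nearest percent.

Elongation θ = 360° × 22.3/29.53 ≈ 271.9°.
With cos θ = 0.032, the lit fraction is (1 − 0.032)/2 ≈ 0.484, so 48%.

48%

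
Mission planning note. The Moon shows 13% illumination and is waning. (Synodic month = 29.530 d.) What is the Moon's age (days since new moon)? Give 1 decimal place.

26.1 days

From f = (1 − cos θ)/2: cos θ = 1 − 2×0.13 = 0.740; arccos → 42.3°.
A waning Moon lies in 180°–360°, so θ = 360° − 42.3° = 317.7°.
At 360°/29.530 d per day, 317.7° corresponds to 26.06 days.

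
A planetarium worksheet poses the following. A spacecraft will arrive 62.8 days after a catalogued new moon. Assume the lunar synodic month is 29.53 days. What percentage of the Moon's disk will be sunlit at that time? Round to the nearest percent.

15%

Reduce mod P: 62.8 − 2×29.53 = 3.74 d into the current lunation.
Elongation θ = 360° × 3.74/29.53 ≈ 45.6°.
Illuminated fraction = (1 − cos 45.6°)/2 = (1 − 0.700)/2 ≈ 0.150, so 15%.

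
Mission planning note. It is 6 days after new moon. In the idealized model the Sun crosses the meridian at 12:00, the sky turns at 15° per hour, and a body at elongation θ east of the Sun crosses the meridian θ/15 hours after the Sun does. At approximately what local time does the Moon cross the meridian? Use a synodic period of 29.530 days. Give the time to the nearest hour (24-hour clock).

Elongation θ = 360° × 6/29.530 ≈ 73.1°.
At 15° of sky rotation per hour, 73.1° corresponds to a 4.88 h lag.
12:00 + 4.88 h ≈ 16:53 → 17:00 to the nearest hour.

17:00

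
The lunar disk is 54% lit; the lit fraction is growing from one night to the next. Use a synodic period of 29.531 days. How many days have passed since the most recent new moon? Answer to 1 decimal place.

Invert f = (1 − cos θ)/2 to get cos θ = 1 − 2(0.54) = -0.080, hence θ₀ = arccos -0.080 = 94.6°.
The Moon is waxing (0°–180°), so θ = 94.6° directly.
At 360°/29.531 d per day, 94.6° corresponds to 7.76 days.

7.8 days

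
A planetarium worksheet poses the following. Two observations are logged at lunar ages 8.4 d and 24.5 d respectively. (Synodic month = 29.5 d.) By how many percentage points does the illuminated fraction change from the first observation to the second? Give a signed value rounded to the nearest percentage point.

-35 pp

First observation: θ = 360°·8.4/29.5 = 102.5°, so f = 0.608.
Second observation: θ = 299.0°, f = 0.258.
Δf = 0.258 − 0.608 = -0.351, i.e. -35 pp.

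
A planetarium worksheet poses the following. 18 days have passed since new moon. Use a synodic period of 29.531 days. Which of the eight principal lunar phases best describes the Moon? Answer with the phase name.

θ ≈ 360° × 18/29.531 = 219°, which falls in the waning gibbous sector.

waning gibbous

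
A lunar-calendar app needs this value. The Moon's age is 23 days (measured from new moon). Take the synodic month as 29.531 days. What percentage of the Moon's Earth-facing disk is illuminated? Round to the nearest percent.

41%

Elongation θ = 360° × 23/29.531 ≈ 280.4°.
Illuminated fraction = (1 − cos 280.4°)/2 = (1 − 0.180)/2 ≈ 0.410, so 41%.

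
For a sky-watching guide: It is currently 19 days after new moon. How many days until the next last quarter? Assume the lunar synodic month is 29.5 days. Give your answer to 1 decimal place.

Last quarter occurs at elongation 270°, i.e. at age 29.5 × 270/360 = 22.125 d.
That is 22.125 − 19 = 3.125 days ahead.

3.1 days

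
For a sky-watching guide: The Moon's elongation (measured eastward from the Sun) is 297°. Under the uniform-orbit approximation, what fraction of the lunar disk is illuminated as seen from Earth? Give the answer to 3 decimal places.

0.273

Half-versine of 297°: (1 − 0.454)/2 = 0.273.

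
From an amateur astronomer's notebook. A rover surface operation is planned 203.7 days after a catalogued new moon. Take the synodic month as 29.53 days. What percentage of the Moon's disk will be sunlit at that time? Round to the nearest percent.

203.7/29.53 = 6.898 lunations, so 6 complete cycles and 26.52 d into the next.
Phase angle: θ = 360°·(26.52 d)/(29.53 d) = 323.3°.
With cos θ = 0.802, the lit fraction is (1 − 0.802)/2 ≈ 0.099, so 10%.

10%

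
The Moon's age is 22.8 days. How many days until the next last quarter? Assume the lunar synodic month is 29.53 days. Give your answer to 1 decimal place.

Last quarter is 0.75 of the way through the cycle: age 0.75 × 29.53 = 22.148 d.
This lunation's last quarter (22.148 d) has passed, so add one period: 51.678 − 22.8 = 28.878 days.

28.9 days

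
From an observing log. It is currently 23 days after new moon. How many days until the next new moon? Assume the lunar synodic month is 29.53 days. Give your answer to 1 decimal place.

One full lunation from the last new moon is 29.53 d; remaining = 29.53 − 23 = 6.530 d.

6.5 days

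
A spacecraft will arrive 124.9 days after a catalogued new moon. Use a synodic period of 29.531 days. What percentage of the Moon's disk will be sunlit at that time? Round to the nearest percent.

44%

124.9 d spans 4 complete synodic months (4 × 29.531 = 118.12 d) plus 6.78 d.
Elongation θ = 360° × 6.78/29.531 ≈ 82.6°.
Illuminated fraction = (1 − cos 82.6°)/2 = (1 − 0.129)/2 ≈ 0.436, so 44%.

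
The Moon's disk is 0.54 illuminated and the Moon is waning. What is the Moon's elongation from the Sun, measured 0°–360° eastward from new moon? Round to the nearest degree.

cos θ = 1 − 2f = -0.080, giving a principal value of 94.6°.
Since the Moon is past full (waning), take the reflex angle: θ = 360° − 94.6° = 265.4°.

265°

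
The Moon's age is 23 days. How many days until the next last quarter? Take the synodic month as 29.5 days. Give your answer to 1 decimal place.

Last quarter is 0.75 of the way through the cycle: age 0.75 × 29.5 = 22.125 d.
This lunation's last quarter (22.125 d) has passed, so add one period: 51.625 − 23 = 28.625 days.

28.6 days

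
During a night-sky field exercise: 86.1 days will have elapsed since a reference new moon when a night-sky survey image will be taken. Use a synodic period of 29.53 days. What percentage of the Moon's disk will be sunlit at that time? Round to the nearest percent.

7%

Reduce mod P: 86.1 − 2×29.53 = 27.04 d into the current lunation.
The Moon has covered 27.04/29.53 of its cycle, so θ ≈ 360° × 27.04/29.53 = 329.6°.
With cos θ = 0.863, the lit fraction is (1 − 0.863)/2 ≈ 0.069, so 7%.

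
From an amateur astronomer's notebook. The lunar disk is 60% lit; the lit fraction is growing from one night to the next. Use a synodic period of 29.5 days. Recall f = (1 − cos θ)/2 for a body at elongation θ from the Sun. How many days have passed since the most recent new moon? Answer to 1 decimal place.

8.3 days

From f = (1 − cos θ)/2: cos θ = 1 − 2×0.60 = -0.200; arccos → 101.5°.
The Moon is waxing (0°–180°), so θ = 101.5° directly.
Age = 29.5 × 101.5°/360° ≈ 8.32 days.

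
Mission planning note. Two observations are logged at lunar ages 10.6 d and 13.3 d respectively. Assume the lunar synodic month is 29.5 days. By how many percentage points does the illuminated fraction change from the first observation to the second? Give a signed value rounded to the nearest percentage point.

θ₁ = 360° × 10.6/29.5 = 129.4°, f₁ = (1 − cos θ₁)/2 = 0.817.
θ₂ = 360° × 13.3/29.5 = 162.3°, f₂ = (1 − cos θ₂)/2 = 0.976.
Change = f₂ − f₁ = +0.159 → +16 percentage points.

+16 percentage points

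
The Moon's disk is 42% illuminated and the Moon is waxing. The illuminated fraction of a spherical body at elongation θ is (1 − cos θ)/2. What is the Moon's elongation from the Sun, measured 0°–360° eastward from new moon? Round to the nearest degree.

cos θ = 1 − 2f = 0.160, giving a principal value of 80.8°.
The Moon is waxing (0°–180°), so θ = 80.8° directly.

81°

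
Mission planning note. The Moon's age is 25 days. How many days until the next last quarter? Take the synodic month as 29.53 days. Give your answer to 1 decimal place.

Last quarter is 0.75 of the way through the cycle: age 0.75 × 29.53 = 22.148 d.
This lunation's last quarter (22.148 d) has passed, so add one period: 51.678 − 25 = 26.678 days.

26.7 days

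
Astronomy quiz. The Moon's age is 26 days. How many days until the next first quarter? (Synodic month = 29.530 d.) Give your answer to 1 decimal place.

10.9 days

First quarter is 0.25 of the way through the cycle: age 0.25 × 29.530 = 7.383 d.
This lunation's first quarter (7.383 d) has passed, so add one period: 36.913 − 26 = 10.913 days.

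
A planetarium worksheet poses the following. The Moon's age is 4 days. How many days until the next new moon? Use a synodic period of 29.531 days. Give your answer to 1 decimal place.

One full lunation from the last new moon is 29.531 d; remaining = 29.531 − 4 = 25.531 d.

25.5 days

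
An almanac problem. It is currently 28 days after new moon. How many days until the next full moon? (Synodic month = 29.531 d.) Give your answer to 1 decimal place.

Full moon occurs at elongation 180°, i.e. at age 29.531 × 180/360 = 14.765 d.
Already past this cycle's full moon; the next is at 14.765 + 29.531 = 44.296 d, so 44.296 − 28 = 16.296 days.

16.3 days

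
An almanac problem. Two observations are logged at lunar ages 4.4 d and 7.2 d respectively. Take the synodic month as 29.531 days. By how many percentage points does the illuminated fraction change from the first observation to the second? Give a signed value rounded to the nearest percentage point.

θ₁ = 360° × 4.4/29.531 = 53.6°, f₁ = (1 − cos θ₁)/2 = 0.204.
θ₂ = 360° × 7.2/29.531 = 87.8°, f₂ = (1 − cos θ₂)/2 = 0.481.
Change = f₂ − f₁ = +0.277 → +28 percentage points.

+28 percentage points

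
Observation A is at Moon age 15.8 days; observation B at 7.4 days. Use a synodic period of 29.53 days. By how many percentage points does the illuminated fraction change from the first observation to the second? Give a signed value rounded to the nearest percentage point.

-49 pp

First observation: θ = 360°·15.8/29.53 = 192.6°, so f = 0.988.
Second observation: θ = 90.2°, f = 0.502.
Δf = 0.502 − 0.988 = -0.486, i.e. -49 pp.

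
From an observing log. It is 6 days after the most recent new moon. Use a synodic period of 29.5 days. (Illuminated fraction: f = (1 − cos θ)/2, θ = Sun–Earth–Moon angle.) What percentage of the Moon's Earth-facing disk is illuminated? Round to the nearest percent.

The Moon has covered 6/29.5 of its cycle, so θ ≈ 360° × 6/29.5 = 73.2°.
cos 73.2° = 0.289, so f = (1 − 0.289)/2 = 0.356, so 36%.

36%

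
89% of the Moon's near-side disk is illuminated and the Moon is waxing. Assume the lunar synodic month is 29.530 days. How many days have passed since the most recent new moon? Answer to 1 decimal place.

11.6 days

Invert f = (1 − cos θ)/2 to get cos θ = 1 − 2(0.89) = -0.780, hence θ₀ = arccos -0.780 = 141.3°.
The Moon is waxing (0°–180°), so θ = 141.3° directly.
At 360°/29.530 d per day, 141.3° corresponds to 11.59 days.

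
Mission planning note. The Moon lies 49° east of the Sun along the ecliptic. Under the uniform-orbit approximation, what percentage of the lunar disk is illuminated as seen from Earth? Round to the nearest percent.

17%

Half-versine of 49°: (1 − 0.656)/2 = 0.172, i.e. 17%.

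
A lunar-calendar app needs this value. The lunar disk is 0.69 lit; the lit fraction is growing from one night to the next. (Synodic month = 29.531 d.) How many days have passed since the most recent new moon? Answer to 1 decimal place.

Invert f = (1 − cos θ)/2 to get cos θ = 1 − 2(0.69) = -0.380, hence θ₀ = arccos -0.380 = 112.3°.
The Moon is waxing (0°–180°), so θ = 112.3° directly.
Age = 29.531 × 112.3°/360° ≈ 9.21 days.

9.2 days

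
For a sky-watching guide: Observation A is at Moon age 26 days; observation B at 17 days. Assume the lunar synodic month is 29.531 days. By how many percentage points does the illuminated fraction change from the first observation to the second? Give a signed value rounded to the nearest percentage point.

+81 percentage points

θ₁ = 360° × 26/29.531 = 317.0°, f₁ = (1 − cos θ₁)/2 = 0.135.
θ₂ = 360° × 17/29.531 = 207.2°, f₂ = (1 − cos θ₂)/2 = 0.945.
Change = f₂ − f₁ = +0.810 → +81 percentage points.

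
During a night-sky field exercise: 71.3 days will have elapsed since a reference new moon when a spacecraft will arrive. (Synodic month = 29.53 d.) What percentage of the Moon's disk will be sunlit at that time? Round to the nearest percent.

93%

71.3 d spans 2 complete synodic months (2 × 29.53 = 59.06 d) plus 12.24 d.
The Moon has covered 12.24/29.53 of its cycle, so θ ≈ 360° × 12.24/29.53 = 149.2°.
cos 149.2° = (-0.859), so f = (1 − (-0.859))/2 = 0.930, so 93%.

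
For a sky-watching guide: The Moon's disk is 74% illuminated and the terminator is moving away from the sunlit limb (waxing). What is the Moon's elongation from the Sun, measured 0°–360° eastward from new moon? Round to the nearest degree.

From f = (1 − cos θ)/2: cos θ = 1 − 2×0.74 = -0.480; arccos → 118.7°.
The Moon is waxing (0°–180°), so θ = 118.7° directly.

119°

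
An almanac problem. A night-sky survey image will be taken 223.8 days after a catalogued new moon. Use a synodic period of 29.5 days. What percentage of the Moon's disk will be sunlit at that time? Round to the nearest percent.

Reduce mod P: 223.8 − 7×29.5 = 17.30 d into the current lunation.
The Moon has covered 17.30/29.5 of its cycle, so θ ≈ 360° × 17.30/29.5 = 211.1°.
With cos θ = (-0.856), the lit fraction is (1 − (-0.856))/2 ≈ 0.928, so 93%.

93%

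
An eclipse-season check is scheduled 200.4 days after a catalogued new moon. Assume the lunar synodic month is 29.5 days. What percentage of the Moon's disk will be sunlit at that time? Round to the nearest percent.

200.4 d spans 6 complete synodic months (6 × 29.5 = 177.00 d) plus 23.40 d.
Elongation θ = 360° × 23.40/29.5 ≈ 285.6°.
With cos θ = 0.268, the lit fraction is (1 − 0.268)/2 ≈ 0.366, so 37%.

37%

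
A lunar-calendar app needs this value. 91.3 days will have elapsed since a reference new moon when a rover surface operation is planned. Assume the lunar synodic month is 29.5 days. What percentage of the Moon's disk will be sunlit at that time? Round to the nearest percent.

91.3 d spans 3 complete synodic months (3 × 29.5 = 88.50 d) plus 2.80 d.
Elongation θ = 360° × 2.80/29.5 ≈ 34.2°.
cos 34.2° = 0.827, so f = (1 − 0.827)/2 = 0.086, so 9%.

9%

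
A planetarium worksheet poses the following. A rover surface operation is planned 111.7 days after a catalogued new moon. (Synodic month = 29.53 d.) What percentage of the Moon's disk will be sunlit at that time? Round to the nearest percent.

111.7 d spans 3 complete synodic months (3 × 29.53 = 88.59 d) plus 23.11 d.
Phase angle: θ = 360°·(23.11 d)/(29.53 d) = 281.7°.
Illuminated fraction = (1 − cos 281.7°)/2 = (1 − 0.203)/2 ≈ 0.398, so 40%.

40%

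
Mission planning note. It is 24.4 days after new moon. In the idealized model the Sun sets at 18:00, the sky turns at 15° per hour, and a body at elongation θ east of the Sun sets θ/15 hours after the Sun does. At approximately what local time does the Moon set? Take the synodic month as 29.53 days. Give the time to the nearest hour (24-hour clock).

14:00

Phase angle: θ = 360°·(24.4 d)/(29.53 d) = 297.5°.
At 15° of sky rotation per hour, 297.5° corresponds to a 19.83 h lag.
18:00 + 19.83 h ≈ 13:50 → 14:00 to the nearest hour.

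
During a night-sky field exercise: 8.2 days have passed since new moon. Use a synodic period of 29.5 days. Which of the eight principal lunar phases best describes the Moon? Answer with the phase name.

θ ≈ 360° × 8.2/29.5 = 100°, which falls in the first quarter sector.

first quarter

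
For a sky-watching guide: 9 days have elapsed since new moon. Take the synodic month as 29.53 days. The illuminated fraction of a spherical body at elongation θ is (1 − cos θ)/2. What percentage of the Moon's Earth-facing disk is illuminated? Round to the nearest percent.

67%

The Moon has covered 9/29.53 of its cycle, so θ ≈ 360° × 9/29.53 = 109.7°.
With cos θ = (-0.337), the lit fraction is (1 − (-0.337))/2 ≈ 0.669, so 67%.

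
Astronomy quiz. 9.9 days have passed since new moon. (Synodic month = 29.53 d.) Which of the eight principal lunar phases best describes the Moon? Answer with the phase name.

At 9.9/29.53 of the cycle, θ ≈ 121° — the waxing gibbous range.

waxing gibbous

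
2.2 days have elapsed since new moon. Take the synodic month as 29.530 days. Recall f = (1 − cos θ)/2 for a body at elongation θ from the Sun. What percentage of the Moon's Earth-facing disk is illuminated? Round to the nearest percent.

5%

Phase angle: θ = 360°·(2.2 d)/(29.530 d) = 26.8°.
cos 26.8° = 0.892, so f = (1 − 0.892)/2 = 0.054, so 5%.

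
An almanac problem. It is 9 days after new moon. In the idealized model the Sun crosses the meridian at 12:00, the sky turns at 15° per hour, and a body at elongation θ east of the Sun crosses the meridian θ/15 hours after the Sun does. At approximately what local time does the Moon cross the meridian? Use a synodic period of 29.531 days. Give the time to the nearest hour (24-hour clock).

Elongation θ = 360° × 9/29.531 ≈ 109.7°.
Delay after the Sun = 109.7° / (15°/h) ≈ 7.31 h.
12:00 + 7.31 h ≈ 19:19 → 19:00 to the nearest hour.

19:00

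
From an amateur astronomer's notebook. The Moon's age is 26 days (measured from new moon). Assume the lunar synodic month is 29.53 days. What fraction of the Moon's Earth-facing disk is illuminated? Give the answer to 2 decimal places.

Phase angle: θ = 360°·(26 d)/(29.53 d) = 317.0°.
With cos θ = 0.731, the lit fraction is (1 − 0.731)/2 ≈ 0.135.

0.13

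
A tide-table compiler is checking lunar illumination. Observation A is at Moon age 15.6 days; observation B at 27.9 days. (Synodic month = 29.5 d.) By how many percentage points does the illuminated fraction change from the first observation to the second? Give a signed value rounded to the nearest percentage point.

First observation: θ = 360°·15.6/29.5 = 190.4°, so f = 0.992.
Second observation: θ = 340.5°, f = 0.029.
Δf = 0.029 − 0.992 = -0.963, i.e. -96 pp.

-96 pp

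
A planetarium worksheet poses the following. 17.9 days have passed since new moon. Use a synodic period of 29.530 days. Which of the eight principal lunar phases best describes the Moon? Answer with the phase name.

waning gibbous

At 17.9/29.530 of the cycle, θ ≈ 218° — the waning gibbous range.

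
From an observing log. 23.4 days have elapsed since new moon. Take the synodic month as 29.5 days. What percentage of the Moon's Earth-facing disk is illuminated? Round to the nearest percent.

Phase angle: θ = 360°·(23.4 d)/(29.5 d) = 285.6°.
Illuminated fraction = (1 − cos 285.6°)/2 = (1 − 0.268)/2 ≈ 0.366, so 37%.

37%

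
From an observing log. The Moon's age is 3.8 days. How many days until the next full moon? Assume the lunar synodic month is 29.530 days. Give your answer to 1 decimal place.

Full moon occurs at elongation 180°, i.e. at age 29.530 × 180/360 = 14.765 d.
That is 14.765 − 3.8 = 10.965 days ahead.

11.0 days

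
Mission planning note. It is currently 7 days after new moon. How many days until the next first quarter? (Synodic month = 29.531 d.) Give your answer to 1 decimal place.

First quarter is 0.25 of the way through the cycle: age 0.25 × 29.531 = 7.383 d.
So 0.383 days remain (7.383 − 7).

0.4 days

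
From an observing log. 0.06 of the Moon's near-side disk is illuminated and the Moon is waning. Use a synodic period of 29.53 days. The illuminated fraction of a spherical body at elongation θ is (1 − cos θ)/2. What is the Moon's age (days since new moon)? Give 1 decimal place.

cos θ = 1 − 2f = 0.880, giving a principal value of 28.4°.
A waning Moon lies in 180°–360°, so θ = 360° − 28.4° = 331.6°.
That fraction of the synodic month is 331.6/360 × 29.53 d ≈ 27.20 d.

27.2 days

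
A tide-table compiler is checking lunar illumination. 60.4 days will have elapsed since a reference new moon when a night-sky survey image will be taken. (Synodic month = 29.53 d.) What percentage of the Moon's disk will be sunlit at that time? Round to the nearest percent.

60.4/29.53 = 2.045 lunations, so 2 complete cycles and 1.34 d into the next.
Phase angle: θ = 360°·(1.34 d)/(29.53 d) = 16.3°.
With cos θ = 0.960, the lit fraction is (1 − 0.960)/2 ≈ 0.020, so 2%.

2%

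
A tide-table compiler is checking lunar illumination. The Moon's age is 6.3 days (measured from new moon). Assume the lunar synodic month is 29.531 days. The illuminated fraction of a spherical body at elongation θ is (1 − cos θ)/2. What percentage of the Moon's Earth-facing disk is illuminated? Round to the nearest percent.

Elongation θ = 360° × 6.3/29.531 ≈ 76.8°.
With cos θ = 0.228, the lit fraction is (1 − 0.228)/2 ≈ 0.386, so 39%.

39%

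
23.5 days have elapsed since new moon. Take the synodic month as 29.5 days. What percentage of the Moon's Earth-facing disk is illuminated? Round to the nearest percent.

The Moon has covered 23.5/29.5 of its cycle, so θ ≈ 360° × 23.5/29.5 = 286.8°.
With cos θ = 0.289, the lit fraction is (1 − 0.289)/2 ≈ 0.356, so 36%.

36%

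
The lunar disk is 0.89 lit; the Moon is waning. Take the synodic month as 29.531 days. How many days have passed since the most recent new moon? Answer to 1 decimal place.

17.9 days

cos θ = 1 − 2f = -0.780, giving a principal value of 141.3°.
Waning ⇒ past full, so θ = 360° − 141.3° = 218.7°.
Age = 29.531 × 218.7°/360° ≈ 17.94 days.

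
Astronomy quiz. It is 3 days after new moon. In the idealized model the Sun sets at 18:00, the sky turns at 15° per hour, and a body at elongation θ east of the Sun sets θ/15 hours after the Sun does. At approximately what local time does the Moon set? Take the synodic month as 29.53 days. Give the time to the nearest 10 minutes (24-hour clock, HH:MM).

20:30

The Moon has covered 3/29.53 of its cycle, so θ ≈ 360° × 3/29.53 = 36.6°.
Delay after the Sun = 36.6° / (15°/h) ≈ 2.44 h.
18:00 + 2.438 h ≈ 20:26 → 20:30 to the nearest ten minutes.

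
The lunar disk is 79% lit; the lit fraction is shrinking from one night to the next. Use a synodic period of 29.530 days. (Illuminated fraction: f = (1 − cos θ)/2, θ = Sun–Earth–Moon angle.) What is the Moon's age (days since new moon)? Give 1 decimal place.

cos θ = 1 − 2f = -0.580, giving a principal value of 125.5°.
A waning Moon lies in 180°–360°, so θ = 360° − 125.5° = 234.5°.
That fraction of the synodic month is 234.5/360 × 29.530 d ≈ 19.24 d.

19.2 days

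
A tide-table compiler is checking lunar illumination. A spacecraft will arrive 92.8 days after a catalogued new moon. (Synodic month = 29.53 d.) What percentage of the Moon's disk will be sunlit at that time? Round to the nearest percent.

19%

Reduce mod P: 92.8 − 3×29.53 = 4.21 d into the current lunation.
Phase angle: θ = 360°·(4.21 d)/(29.53 d) = 51.3°.
cos 51.3° = 0.625, so f = (1 − 0.625)/2 = 0.188, so 19%.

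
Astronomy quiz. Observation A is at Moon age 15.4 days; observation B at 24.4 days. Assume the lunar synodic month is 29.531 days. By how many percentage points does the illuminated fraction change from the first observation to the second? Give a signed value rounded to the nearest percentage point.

-73 pp

θ₁ = 360° × 15.4/29.531 = 187.7°, f₁ = (1 − cos θ₁)/2 = 0.995.
θ₂ = 360° × 24.4/29.531 = 297.5°, f₂ = (1 − cos θ₂)/2 = 0.270.
Change = f₂ − f₁ = -0.726 → -73 percentage points.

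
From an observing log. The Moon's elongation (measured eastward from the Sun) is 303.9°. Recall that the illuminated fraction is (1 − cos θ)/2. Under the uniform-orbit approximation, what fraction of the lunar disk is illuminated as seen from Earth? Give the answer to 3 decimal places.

Half-versine of 303.9°: (1 − 0.558)/2 = 0.221.

0.221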